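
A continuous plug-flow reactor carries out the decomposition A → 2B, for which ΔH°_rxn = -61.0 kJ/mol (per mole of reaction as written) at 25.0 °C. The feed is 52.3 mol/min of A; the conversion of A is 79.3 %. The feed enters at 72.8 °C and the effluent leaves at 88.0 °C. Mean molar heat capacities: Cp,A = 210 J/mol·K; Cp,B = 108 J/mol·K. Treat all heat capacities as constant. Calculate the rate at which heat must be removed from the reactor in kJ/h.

Q_out = 141000 kJ/h

Extent of reaction ξ = 0.793 × 52.3 = 41.474 mol/min
Reaction term: ξ·ΔH°_rxn = 41.474 × -61.0 = -2529.9 kJ/min
Sensible, feed 72.8→25 °C: -524.99 kJ/min
Outlet flows (mol/min): A 10.826, B 82.948
Sensible, products 25→88.0 °C: 707.61 kJ/min
Q = ΔH = -2347.3 kJ/min = -39.121 kW
Heat removed = 140840 kJ/h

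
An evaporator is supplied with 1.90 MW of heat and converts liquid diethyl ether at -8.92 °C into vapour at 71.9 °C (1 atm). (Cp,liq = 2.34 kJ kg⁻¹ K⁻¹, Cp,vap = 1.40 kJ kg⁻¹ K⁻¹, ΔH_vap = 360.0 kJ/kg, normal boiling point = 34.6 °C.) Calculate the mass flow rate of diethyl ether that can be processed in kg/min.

Δh = 2.34×(34.6−-8.92) + 360.0 + 1.40×(71.9−34.6) = 514.06 kJ/kg
Q = 1.90 MW = 1900 kJ/s = 114000 kJ/min
ṁ = Q/Δh = 114000 / 514.06 = 221.77 kg/min

ṁ = 222 kg/min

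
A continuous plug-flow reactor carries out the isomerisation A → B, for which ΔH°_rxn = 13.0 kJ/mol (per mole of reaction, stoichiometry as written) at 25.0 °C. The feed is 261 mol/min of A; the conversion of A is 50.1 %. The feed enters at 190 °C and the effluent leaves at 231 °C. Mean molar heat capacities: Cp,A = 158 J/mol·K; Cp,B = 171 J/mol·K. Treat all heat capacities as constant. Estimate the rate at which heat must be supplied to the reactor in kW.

Q_in = 62.3 kW

Extent of reaction ξ = 0.501 × 261 = 130.76 mol/min
Reaction term: ξ·ΔH°_rxn = 130.76 × 13.0 = 1699.9 kJ/min
Sensible, feed 190→25 °C: -6804.3 kJ/min
Outlet flows (mol/min): A 130.24, B 130.76
Sensible, products 25→231 °C: 8845.2 kJ/min
Q = ΔH = 3740.8 kJ/min = 62.347 kW
Heat supplied = 62.347 kW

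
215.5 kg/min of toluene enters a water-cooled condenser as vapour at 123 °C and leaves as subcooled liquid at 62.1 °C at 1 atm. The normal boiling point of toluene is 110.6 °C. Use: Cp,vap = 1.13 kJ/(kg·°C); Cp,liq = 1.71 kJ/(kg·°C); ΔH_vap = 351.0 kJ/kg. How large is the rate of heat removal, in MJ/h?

Q_c = 5790 MJ/h

vapour 123→110.6 °C: -14.012 kJ/kg
condensation at 110.6 °C: -351 kJ/kg
liquid 110.6→62.1 °C: -82.935 kJ/kg
Δh = -14.012 + -351 + -82.935 = -447.95 kJ/kg
Q = ṁ·Δh = 215.5 kg/min × -447.95 kJ/kg = -96533 kJ/min
|Q| = 1608.9 kW = 5792 MJ/h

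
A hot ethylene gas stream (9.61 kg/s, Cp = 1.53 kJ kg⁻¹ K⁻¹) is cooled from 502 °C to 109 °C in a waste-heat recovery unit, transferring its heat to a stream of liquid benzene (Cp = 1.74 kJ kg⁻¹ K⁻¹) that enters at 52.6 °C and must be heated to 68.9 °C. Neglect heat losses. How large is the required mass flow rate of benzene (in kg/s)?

ṁ_c = 204 kg/s

Heat released by hot stream: Q = 9.61 × 1.53 × (502 − 109) = 5778.4 kJ/s
Energy balance on cold side (adiabatic exchanger): Q = ṁ_c·Cp_c·(T_c,out − T_c,in)
ṁ_c = 5778.4 / [1.74 × (68.9 − 52.6)] = 203.74 kg/s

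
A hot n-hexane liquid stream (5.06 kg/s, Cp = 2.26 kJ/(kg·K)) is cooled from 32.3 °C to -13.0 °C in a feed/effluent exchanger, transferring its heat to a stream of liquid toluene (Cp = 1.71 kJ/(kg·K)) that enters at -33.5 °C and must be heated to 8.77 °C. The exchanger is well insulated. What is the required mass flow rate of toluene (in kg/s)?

ṁ_c = 7.17 kg/s

Heat released by hot stream: Q = 5.06 × 2.26 × (32.3 − -13.0) = 518.03 kJ/s
Energy balance on cold side (adiabatic exchanger): Q = ṁ_c·Cp_c·(T_c,out − T_c,in)
ṁ_c = 518.03 / [1.71 × (8.77 − -33.5)] = 7.1669 kg/s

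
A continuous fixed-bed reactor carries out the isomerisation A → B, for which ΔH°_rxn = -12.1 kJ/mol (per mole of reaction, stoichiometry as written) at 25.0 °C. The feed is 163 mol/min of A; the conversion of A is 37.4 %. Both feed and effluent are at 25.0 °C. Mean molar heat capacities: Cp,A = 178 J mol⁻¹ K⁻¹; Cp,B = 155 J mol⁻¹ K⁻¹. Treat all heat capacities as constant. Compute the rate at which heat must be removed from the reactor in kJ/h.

Q_out = 44300 kJ/h

Extent of reaction ξ = 0.374 × 163 = 60.962 mol/min
Reaction term: ξ·ΔH°_rxn = 60.962 × -12.1 = -737.64 kJ/min
Q = ΔH = -737.64 kJ/min = -12.294 kW
Heat removed = 44258 kJ/h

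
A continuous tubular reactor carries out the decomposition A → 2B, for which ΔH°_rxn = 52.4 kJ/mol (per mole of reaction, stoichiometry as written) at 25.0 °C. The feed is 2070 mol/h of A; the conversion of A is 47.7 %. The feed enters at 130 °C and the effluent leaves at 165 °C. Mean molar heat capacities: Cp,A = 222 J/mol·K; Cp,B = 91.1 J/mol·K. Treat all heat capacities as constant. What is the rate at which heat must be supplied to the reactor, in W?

Extent of reaction ξ = 0.477 × 2070 = 987.39 mol/h
Reaction term: ξ·ΔH°_rxn = 987.39 × 52.4 = 51739 kJ/h
Sensible, feed 130→25 °C: -48252 kJ/h
Outlet flows (mol/h): A 1082.6, B 1974.8
Sensible, products 25→165 °C: 58834 kJ/h
Q = ΔH = 62321 kJ/h = 17.311 kW
Heat supplied = 17311 W

Q_in = 17300 W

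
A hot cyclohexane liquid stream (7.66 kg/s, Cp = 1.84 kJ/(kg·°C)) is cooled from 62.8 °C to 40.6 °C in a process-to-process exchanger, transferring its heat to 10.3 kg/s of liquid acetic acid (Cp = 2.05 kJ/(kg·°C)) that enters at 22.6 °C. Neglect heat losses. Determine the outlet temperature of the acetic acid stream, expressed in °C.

T_c,out = 37.4 °C

Heat released by hot stream: Q = 7.66 × 1.84 × (62.8 − 40.6) = 312.9 kJ/s
Energy balance on cold side (adiabatic exchanger): Q = ṁ_c·Cp_c·(T_c,out − T_c,in)
T_c,out = 22.6 + 312.9/(10.3 × 2.05) = 37.419 °C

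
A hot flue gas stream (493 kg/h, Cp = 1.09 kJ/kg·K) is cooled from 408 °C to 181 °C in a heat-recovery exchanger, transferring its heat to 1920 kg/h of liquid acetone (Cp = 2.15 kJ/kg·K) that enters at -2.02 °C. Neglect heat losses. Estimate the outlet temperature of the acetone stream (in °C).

T_c,out = 27.5 °C

Heat released by hot stream: Q = 493 × 1.09 × (408 − 181) = 121980 kJ/h
Energy balance on cold side (adiabatic exchanger): Q = ṁ_c·Cp_c·(T_c,out − T_c,in)
T_c,out = -2.02 + 121980/(1920 × 2.15) = 27.53 °C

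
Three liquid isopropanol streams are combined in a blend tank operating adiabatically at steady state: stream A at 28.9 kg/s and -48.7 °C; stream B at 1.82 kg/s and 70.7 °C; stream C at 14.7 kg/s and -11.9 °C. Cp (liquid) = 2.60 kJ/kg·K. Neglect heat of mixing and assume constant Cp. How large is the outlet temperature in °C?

T_out = -32.0 °C

Adiabatic, steady state ⇒ Σ ṁᵢCp,ᵢ(T_out − Tᵢ) = 0
T_out = Σ ṁᵢCp,ᵢTᵢ / Σ ṁᵢCp,ᵢ
      = -3779.6 / 118.09 = -32.005 °C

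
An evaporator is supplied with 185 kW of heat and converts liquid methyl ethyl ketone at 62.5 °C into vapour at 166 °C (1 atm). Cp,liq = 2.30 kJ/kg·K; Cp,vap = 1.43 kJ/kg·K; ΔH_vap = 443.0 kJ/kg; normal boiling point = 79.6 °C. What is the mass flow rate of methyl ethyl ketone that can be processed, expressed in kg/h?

ṁ = 1100 kg/h

Δh = 2.30×(79.6−62.5) + 443.0 + 1.43×(166−79.6) = 605.88 kJ/kg
Q = 185 kW = 185 kJ/s = 666000 kJ/h
ṁ = Q/Δh = 666000 / 605.88 = 1099.2 kg/h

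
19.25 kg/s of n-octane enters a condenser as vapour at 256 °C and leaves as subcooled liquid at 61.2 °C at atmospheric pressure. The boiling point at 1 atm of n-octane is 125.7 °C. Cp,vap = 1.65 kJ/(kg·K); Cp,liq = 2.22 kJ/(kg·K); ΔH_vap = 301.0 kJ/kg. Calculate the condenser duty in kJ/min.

Q_c = 761000 kJ/min

vapour 256→125.7 °C: -215 kJ/kg
condensation at 125.7 °C: -301 kJ/kg
liquid 125.7→61.2 °C: -143.19 kJ/kg
Δh = -215 + -301 + -143.19 = -659.19 kJ/kg
Q = ṁ·Δh = 19.25 kg/s × -659.19 kJ/kg = -12689 kJ/s
|Q| = 12689 kW = 761360 kJ/min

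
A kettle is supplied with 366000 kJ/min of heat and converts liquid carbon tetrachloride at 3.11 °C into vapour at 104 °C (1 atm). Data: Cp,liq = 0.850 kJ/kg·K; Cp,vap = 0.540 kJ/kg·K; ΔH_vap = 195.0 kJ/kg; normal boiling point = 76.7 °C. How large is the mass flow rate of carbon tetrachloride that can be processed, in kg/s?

ṁ = 22.4 kg/s

Δh = 0.850×(76.7−3.11) + 195.0 + 0.540×(104−76.7) = 272.29 kJ/kg
Q = 366000 kJ/min = 6100 kJ/s = 6100 kJ/s
ṁ = Q/Δh = 6100 / 272.29 = 22.402 kg/s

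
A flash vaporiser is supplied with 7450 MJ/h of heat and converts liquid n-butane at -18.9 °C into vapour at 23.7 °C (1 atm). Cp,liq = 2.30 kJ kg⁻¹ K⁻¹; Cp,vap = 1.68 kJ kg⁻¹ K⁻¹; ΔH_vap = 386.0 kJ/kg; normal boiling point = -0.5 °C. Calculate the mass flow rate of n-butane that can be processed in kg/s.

ṁ = 4.41 kg/s

Δh = 2.30×(-0.5−-18.9) + 386.0 + 1.68×(23.7−-0.5) = 468.98 kJ/kg
Q = 7450 MJ/h = 2069.4 kJ/s = 2069.4 kJ/s
ṁ = Q/Δh = 2069.4 / 468.98 = 4.4127 kg/s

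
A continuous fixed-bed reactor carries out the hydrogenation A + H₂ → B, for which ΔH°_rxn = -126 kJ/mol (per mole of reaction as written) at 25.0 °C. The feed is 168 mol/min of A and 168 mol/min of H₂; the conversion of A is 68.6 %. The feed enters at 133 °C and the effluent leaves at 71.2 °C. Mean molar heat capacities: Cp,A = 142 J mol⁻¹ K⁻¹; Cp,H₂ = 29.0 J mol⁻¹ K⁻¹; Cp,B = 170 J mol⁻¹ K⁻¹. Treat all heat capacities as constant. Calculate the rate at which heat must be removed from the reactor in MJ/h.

Q_out = 978 MJ/h

Extent of reaction ξ = 0.686 × 168 = 115.25 mol/min
Reaction term: ξ·ΔH°_rxn = 115.25 × -126 = -14521 kJ/min
Sensible, feed 133→25 °C: -3102.6 kJ/min
Outlet flows (mol/min): A 52.752, H₂ 52.752, B 115.25
Sensible, products 25→71.2 °C: 1321.9 kJ/min
Q = ΔH = -16302 kJ/min = -271.7 kW
Heat removed = 978.12 MJ/h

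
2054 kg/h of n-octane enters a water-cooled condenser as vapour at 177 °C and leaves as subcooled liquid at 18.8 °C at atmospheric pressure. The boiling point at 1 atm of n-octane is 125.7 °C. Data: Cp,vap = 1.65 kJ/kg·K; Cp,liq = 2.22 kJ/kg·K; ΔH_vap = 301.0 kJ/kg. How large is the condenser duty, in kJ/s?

vapour 177→125.7 °C: -84.645 kJ/kg
condensation at 125.7 °C: -301 kJ/kg
liquid 125.7→18.8 °C: -237.32 kJ/kg
Δh = -84.645 + -301 + -237.32 = -622.96 kJ/kg
Q = ṁ·Δh = 2054 kg/h × -622.96 kJ/kg = -1.2796e+06 kJ/h
|Q| = 355.44 kW

Q_c = 355 kJ/s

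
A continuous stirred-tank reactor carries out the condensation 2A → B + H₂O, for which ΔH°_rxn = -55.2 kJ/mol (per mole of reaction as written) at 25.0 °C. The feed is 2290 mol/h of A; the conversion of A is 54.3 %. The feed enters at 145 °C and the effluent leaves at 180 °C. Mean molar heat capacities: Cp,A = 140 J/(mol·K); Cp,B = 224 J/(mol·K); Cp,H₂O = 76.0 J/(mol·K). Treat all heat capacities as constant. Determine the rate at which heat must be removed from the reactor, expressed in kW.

Q_out = 5.88 kW

Extent of reaction ξ = 0.543 × 2290 / 2 = 621.74 mol/h
Reaction term: ξ·ΔH°_rxn = 621.74 × -55.2 = -34320 kJ/h
Sensible, feed 145→25 °C: -38472 kJ/h
Outlet flows (mol/h): A 1046.5, B 621.74, H₂O 621.74
Sensible, products 25→180 °C: 51620 kJ/h
Q = ΔH = -21171 kJ/h = -5.8809 kW
Heat removed = 5.8809 kW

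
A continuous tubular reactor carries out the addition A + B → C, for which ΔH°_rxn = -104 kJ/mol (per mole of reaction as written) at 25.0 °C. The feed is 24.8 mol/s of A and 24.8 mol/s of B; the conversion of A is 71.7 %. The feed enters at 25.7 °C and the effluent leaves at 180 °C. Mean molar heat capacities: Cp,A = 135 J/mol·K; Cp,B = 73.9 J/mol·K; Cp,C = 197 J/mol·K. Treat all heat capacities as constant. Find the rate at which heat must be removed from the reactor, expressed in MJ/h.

Extent of reaction ξ = 0.717 × 24.8 = 17.782 mol/s
Reaction term: ξ·ΔH°_rxn = 17.782 × -104 = -1849.3 kJ/s
Sensible, feed 25.7→25 °C: -3.6265 kJ/s
Outlet flows (mol/s): A 7.0184, B 7.0184, C 17.782
Sensible, products 25→180 °C: 770.21 kJ/s
Q = ΔH = -1082.7 kJ/s = -1082.7 kW
Heat removed = 3897.7 MJ/h

Q_out = 3900 MJ/h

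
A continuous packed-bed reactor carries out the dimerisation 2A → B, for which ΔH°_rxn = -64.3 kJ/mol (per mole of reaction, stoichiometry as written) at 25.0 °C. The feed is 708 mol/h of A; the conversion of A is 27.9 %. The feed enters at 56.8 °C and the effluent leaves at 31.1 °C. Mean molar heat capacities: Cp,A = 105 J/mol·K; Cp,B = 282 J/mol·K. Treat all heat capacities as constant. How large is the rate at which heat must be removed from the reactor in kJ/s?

Q_out = 2.28 kJ/s

Extent of reaction ξ = 0.279 × 708 / 2 = 98.766 mol/h
Reaction term: ξ·ΔH°_rxn = 98.766 × -64.3 = -6350.7 kJ/h
Sensible, feed 56.8→25 °C: -2364 kJ/h
Outlet flows (mol/h): A 510.47, B 98.766
Sensible, products 25→31.1 °C: 496.85 kJ/h
Q = ΔH = -8217.8 kJ/h = -2.2827 kW
Heat removed = 2.2827 kJ/s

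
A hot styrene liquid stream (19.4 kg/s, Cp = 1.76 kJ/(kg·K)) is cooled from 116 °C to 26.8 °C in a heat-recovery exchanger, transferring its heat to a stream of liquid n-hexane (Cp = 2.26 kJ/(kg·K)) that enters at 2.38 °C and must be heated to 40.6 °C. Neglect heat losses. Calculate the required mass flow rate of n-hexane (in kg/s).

Heat released by hot stream: Q = 19.4 × 1.76 × (116 − 26.8) = 3045.6 kJ/s
Energy balance on cold side (adiabatic exchanger): Q = ṁ_c·Cp_c·(T_c,out − T_c,in)
ṁ_c = 3045.6 / [2.26 × (40.6 − 2.38)] = 35.26 kg/s

ṁ_c = 35.3 kg/s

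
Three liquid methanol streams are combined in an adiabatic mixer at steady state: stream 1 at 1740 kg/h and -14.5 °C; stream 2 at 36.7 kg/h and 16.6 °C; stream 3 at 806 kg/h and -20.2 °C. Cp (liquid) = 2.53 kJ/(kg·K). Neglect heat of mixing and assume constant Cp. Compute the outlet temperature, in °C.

T_out = -15.8 °C

No heat crosses the boundary, so H_out = H_in.
Σ ṁᵢCp,ᵢTᵢ = 1740×2.53×-14.5 + 36.7×2.53×16.6 + 806×2.53×-20.2 = -103480
Σ ṁᵢCp,ᵢ = 1740×2.53 + 36.7×2.53 + 806×2.53 = 6534.2
T_out = -103480 / 6534.2 = -15.837 °C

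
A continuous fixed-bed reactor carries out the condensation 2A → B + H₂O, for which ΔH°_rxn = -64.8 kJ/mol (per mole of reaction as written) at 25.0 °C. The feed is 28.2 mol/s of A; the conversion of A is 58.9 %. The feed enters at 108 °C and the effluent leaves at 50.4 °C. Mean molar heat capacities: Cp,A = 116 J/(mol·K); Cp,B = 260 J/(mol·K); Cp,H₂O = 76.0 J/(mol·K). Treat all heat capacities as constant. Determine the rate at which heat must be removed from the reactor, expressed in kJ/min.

Extent of reaction ξ = 0.589 × 28.2 / 2 = 8.3049 mol/s
Reaction term: ξ·ΔH°_rxn = 8.3049 × -64.8 = -538.16 kJ/s
Sensible, feed 108→25 °C: -271.51 kJ/s
Outlet flows (mol/s): A 11.59, B 8.3049, H₂O 8.3049
Sensible, products 25→50.4 °C: 105.03 kJ/s
Q = ΔH = -704.64 kJ/s = -704.64 kW
Heat removed = 42278 kJ/min

Q_out = 42300 kJ/min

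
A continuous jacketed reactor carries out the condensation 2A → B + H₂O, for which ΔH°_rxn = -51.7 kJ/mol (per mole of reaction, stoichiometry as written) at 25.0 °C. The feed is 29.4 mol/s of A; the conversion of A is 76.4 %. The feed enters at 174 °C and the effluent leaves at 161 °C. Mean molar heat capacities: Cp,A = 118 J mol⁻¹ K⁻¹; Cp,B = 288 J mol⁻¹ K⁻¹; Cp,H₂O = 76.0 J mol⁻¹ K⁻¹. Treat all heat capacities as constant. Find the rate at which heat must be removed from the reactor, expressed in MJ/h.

Extent of reaction ξ = 0.764 × 29.4 / 2 = 11.231 mol/s
Reaction term: ξ·ΔH°_rxn = 11.231 × -51.7 = -580.63 kJ/s
Sensible, feed 174→25 °C: -516.91 kJ/s
Outlet flows (mol/s): A 6.9384, B 11.231, H₂O 11.231
Sensible, products 25→161 °C: 667.32 kJ/s
Q = ΔH = -430.23 kJ/s = -430.23 kW
Heat removed = 1548.8 MJ/h

Q_out = 1550 MJ/h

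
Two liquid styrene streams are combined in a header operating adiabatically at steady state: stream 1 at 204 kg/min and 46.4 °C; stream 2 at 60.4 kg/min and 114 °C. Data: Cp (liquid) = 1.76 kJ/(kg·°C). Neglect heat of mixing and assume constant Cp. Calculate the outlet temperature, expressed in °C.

Energy balance with Q = 0: Σ ṁᵢCp,ᵢ(T_out − Tᵢ) = 0
T_out = Σ ṁᵢCp,ᵢTᵢ / Σ ṁᵢCp,ᵢ
      = 28778 / 465.34 = 61.843 °C

T_out = 61.8 °C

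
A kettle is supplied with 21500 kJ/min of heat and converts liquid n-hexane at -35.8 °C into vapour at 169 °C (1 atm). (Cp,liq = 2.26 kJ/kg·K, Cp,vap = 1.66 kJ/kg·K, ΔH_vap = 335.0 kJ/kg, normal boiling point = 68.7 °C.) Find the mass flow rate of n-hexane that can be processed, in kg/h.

ṁ = 1750 kg/h

Δh = 2.26×(68.7−-35.8) + 335.0 + 1.66×(169−68.7) = 737.67 kJ/kg
Q = 21500 kJ/min = 358.33 kJ/s = 1.29e+06 kJ/h
ṁ = Q/Δh = 1.29e+06 / 737.67 = 1748.8 kg/h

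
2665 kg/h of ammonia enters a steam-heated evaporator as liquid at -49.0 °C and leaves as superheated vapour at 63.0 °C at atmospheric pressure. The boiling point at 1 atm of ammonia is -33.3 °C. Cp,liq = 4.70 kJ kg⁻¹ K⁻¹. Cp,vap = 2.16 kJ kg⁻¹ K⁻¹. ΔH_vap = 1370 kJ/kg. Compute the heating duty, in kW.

Q = 1220 kW

liquid -49.0→-33.3 °C: 73.79 kJ/kg
vaporisation at -33.3 °C: 1370 kJ/kg
vapour -33.3→63.0 °C: 208.01 kJ/kg
Δh = 73.79 + 1370 + 208.01 = 1651.8 kJ/kg
Q = ṁ·Δh = 2665 kg/h × 1651.8 kJ/kg = 4.402e+06 kJ/h
|Q| = 1222.8 kW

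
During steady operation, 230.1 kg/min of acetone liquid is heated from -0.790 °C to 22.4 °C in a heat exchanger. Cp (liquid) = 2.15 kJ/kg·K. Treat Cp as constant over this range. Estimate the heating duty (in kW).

Q = 191 kW

Q = ṁ·Cp·ΔT = 230.1 × 2.15 × (22.4 − -0.790) = 11472 kJ/min
Converting: 11472 / 60 s = 191.21 kW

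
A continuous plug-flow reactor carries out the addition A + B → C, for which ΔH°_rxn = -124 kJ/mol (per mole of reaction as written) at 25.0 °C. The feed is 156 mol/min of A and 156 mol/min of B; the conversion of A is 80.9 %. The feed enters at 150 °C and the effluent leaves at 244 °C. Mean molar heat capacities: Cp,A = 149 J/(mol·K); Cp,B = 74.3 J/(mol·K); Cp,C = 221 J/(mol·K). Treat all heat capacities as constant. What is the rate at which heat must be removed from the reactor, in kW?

Extent of reaction ξ = 0.809 × 156 = 126.2 mol/min
Reaction term: ξ·ΔH°_rxn = 126.2 × -124 = -15649 kJ/min
Sensible, feed 150→25 °C: -4354.4 kJ/min
Outlet flows (mol/min): A 29.796, B 29.796, C 126.2
Sensible, products 25→244 °C: 7565.3 kJ/min
Q = ΔH = -12438 kJ/min = -207.31 kW
Heat removed = 207.31 kW

Q_out = 207 kW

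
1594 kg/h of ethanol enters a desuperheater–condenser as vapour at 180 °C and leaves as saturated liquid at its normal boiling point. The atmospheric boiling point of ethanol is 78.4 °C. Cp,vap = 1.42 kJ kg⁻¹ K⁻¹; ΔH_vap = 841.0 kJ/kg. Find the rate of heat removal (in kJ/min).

vapour 180→78.4 °C: -144.27 kJ/kg
condensation at 78.4 °C: -841 kJ/kg
Δh = -144.27 + -841 = -985.27 kJ/kg
Q = ṁ·Δh = 1594 kg/h × -985.27 kJ/kg = -1.5705e+06 kJ/h
|Q| = 436.26 kW = 26175 kJ/min

Q_c = 26200 kJ/min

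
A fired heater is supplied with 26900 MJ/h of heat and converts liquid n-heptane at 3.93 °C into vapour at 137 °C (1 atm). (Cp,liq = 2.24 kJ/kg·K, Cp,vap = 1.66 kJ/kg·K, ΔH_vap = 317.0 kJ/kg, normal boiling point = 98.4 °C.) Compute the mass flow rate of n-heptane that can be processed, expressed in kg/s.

ṁ = 12.6 kg/s

Δh = 2.24×(98.4−3.93) + 317.0 + 1.66×(137−98.4) = 592.69 kJ/kg
Q = 26900 MJ/h = 7472.2 kJ/s = 7472.2 kJ/s
ṁ = Q/Δh = 7472.2 / 592.69 = 12.607 kg/s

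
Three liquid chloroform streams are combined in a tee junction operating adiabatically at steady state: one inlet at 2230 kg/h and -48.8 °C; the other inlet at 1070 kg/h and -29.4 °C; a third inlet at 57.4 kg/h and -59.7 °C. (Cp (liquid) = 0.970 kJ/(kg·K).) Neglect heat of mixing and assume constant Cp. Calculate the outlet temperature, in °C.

T_out = -42.8 °C

Energy balance with Q = 0: Σ ṁᵢCp,ᵢ(T_out − Tᵢ) = 0
T_out = Σ ṁᵢCp,ᵢTᵢ / Σ ṁᵢCp,ᵢ
      = -139400 / 3256.7 = -42.804 °C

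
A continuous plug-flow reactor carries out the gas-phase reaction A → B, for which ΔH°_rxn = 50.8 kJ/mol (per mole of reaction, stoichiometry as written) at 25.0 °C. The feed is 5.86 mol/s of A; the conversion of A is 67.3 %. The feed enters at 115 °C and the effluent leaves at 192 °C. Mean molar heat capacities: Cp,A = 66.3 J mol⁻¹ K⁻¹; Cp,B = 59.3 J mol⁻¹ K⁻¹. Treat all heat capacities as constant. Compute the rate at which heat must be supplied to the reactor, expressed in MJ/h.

Q_in = 812 MJ/h

Extent of reaction ξ = 0.673 × 5.86 = 3.9438 mol/s
Reaction term: ξ·ΔH°_rxn = 3.9438 × 50.8 = 200.34 kJ/s
Sensible, feed 115→25 °C: -34.967 kJ/s
Outlet flows (mol/s): A 1.9162, B 3.9438
Sensible, products 25→192 °C: 60.272 kJ/s
Q = ΔH = 225.65 kJ/s = 225.65 kW
Heat supplied = 812.34 MJ/h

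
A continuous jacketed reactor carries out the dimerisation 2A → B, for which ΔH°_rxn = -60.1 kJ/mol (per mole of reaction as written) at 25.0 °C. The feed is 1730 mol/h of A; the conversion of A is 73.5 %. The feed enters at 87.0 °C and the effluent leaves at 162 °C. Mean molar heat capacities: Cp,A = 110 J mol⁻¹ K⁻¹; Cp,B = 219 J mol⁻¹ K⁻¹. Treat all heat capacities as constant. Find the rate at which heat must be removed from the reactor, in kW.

Extent of reaction ξ = 0.735 × 1730 / 2 = 635.77 mol/h
Reaction term: ξ·ΔH°_rxn = 635.77 × -60.1 = -38210 kJ/h
Sensible, feed 87.0→25 °C: -11799 kJ/h
Outlet flows (mol/h): A 458.45, B 635.77
Sensible, products 25→162 °C: 25984 kJ/h
Q = ΔH = -24025 kJ/h = -6.6735 kW
Heat removed = 6.6735 kW

Q_out = 6.67 kW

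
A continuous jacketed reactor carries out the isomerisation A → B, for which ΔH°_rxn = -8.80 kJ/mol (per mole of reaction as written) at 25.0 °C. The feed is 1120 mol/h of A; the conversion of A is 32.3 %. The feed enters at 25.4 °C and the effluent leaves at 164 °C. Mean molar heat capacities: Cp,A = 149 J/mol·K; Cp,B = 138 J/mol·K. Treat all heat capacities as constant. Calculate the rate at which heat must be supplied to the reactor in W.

Q_in = 5390 W

Extent of reaction ξ = 0.323 × 1120 = 361.76 mol/h
Reaction term: ξ·ΔH°_rxn = 361.76 × -8.80 = -3183.5 kJ/h
Sensible, feed 25.4→25 °C: -66.752 kJ/h
Outlet flows (mol/h): A 758.24, B 361.76
Sensible, products 25→164 °C: 22643 kJ/h
Q = ΔH = 19393 kJ/h = 5.3869 kW
Heat supplied = 5386.9 W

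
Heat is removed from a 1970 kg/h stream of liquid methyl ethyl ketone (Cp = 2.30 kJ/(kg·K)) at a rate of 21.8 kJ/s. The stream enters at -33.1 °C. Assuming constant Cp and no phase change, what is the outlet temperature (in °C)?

T_out = -50.4 °C

Q = 21.8 kJ/s = 78480 kJ/h
ΔT = Q/(ṁ·Cp) = 78480/(1970×2.30) = 17.321 K
T_out = -33.1 − 17.321 = -50.421 °C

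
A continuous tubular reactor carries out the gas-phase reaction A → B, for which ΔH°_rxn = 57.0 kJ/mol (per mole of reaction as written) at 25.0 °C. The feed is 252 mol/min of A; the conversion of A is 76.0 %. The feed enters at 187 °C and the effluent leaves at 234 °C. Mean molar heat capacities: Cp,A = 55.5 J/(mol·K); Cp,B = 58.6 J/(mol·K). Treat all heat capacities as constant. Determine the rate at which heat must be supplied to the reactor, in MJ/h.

Extent of reaction ξ = 0.760 × 252 = 191.52 mol/min
Reaction term: ξ·ΔH°_rxn = 191.52 × 57.0 = 10917 kJ/min
Sensible, feed 187→25 °C: -2265.7 kJ/min
Outlet flows (mol/min): A 60.48, B 191.52
Sensible, products 25→234 °C: 3047.2 kJ/min
Q = ΔH = 11698 kJ/min = 194.97 kW
Heat supplied = 701.88 MJ/h

Q_in = 702 MJ/h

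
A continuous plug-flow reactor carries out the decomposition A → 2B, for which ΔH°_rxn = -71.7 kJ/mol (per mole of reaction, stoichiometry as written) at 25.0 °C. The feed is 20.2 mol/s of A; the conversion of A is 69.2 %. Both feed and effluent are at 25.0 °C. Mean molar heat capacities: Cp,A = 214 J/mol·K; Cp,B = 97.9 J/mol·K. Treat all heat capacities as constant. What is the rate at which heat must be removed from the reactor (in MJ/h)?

Extent of reaction ξ = 0.692 × 20.2 = 13.978 mol/s
Reaction term: ξ·ΔH°_rxn = 13.978 × -71.7 = -1002.3 kJ/s
Q = ΔH = -1002.3 kJ/s = -1002.3 kW
Heat removed = 3608.1 MJ/h

Q_out = 3610 MJ/h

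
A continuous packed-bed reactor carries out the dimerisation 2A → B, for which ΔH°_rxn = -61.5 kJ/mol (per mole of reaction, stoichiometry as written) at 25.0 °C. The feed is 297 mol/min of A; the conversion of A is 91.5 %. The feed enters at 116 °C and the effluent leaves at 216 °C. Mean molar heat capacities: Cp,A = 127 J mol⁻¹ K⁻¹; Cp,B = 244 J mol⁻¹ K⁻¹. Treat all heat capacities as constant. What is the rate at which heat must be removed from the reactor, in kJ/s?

Q_out = 80.7 kJ/s

Extent of reaction ξ = 0.915 × 297 / 2 = 135.88 mol/min
Reaction term: ξ·ΔH°_rxn = 135.88 × -61.5 = -8356.5 kJ/min
Sensible, feed 116→25 °C: -3432.4 kJ/min
Outlet flows (mol/min): A 25.245, B 135.88
Sensible, products 25→216 °C: 6944.8 kJ/min
Q = ΔH = -4844.1 kJ/min = -80.735 kW
Heat removed = 80.735 kJ/s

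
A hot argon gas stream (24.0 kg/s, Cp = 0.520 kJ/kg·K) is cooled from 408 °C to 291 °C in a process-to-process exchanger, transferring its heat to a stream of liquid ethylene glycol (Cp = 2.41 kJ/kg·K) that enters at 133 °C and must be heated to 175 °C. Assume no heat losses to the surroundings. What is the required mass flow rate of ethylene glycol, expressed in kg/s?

Heat released by hot stream: Q = 24.0 × 0.520 × (408 − 291) = 1460.2 kJ/s
Energy balance on cold side (adiabatic exchanger): Q = ṁ_c·Cp_c·(T_c,out − T_c,in)
ṁ_c = 1460.2 / [2.41 × (175 − 133)] = 14.426 kg/s

ṁ_c = 14.4 kg/s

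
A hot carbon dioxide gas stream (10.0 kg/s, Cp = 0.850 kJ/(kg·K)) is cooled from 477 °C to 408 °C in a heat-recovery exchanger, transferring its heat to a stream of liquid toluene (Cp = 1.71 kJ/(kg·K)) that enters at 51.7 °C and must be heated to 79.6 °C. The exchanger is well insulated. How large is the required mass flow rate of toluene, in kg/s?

ṁ_c = 12.3 kg/s

Heat released by hot stream: Q = 10.0 × 0.850 × (477 − 408) = 586.5 kJ/s
Energy balance on cold side (adiabatic exchanger): Q = ṁ_c·Cp_c·(T_c,out − T_c,in)
ṁ_c = 586.5 / [1.71 × (79.6 − 51.7)] = 12.293 kg/s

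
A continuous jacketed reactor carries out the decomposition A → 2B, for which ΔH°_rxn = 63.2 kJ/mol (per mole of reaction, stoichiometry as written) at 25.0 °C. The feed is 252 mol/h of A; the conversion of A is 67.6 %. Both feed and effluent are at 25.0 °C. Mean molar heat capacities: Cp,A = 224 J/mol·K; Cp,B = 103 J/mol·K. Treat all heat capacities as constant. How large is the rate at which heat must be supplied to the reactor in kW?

Extent of reaction ξ = 0.676 × 252 = 170.35 mol/h
Reaction term: ξ·ΔH°_rxn = 170.35 × 63.2 = 10766 kJ/h
Q = ΔH = 10766 kJ/h = 2.9906 kW
Heat supplied = 2.9906 kW

Q_in = 2.99 kW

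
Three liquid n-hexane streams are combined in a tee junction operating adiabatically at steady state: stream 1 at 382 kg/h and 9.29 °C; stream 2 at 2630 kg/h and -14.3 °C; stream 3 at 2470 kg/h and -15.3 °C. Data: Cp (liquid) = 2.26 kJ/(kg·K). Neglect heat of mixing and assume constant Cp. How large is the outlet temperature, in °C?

T_out = -13.1 °C

Adiabatic, steady state ⇒ Σ ṁᵢCp,ᵢ(T_out − Tᵢ) = 0
T_out = Σ ṁᵢCp,ᵢTᵢ / Σ ṁᵢCp,ᵢ
      = -162380 / 12389 = -13.107 °C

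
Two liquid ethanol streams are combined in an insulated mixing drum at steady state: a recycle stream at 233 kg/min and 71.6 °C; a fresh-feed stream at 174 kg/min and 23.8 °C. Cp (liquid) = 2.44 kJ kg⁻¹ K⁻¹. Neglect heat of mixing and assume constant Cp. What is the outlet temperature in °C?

Adiabatic, steady state ⇒ Σ ṁᵢCp,ᵢ(T_out − Tᵢ) = 0
T_out = Σ ṁᵢCp,ᵢTᵢ / Σ ṁᵢCp,ᵢ
      = 50811 / 993.08 = 51.165 °C

T_out = 51.2 °C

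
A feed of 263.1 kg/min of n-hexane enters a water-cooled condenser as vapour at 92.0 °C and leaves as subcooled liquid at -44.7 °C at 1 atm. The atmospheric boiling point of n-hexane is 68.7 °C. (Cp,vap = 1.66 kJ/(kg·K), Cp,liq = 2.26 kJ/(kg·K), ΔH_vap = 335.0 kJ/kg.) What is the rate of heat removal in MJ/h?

vapour 92.0→68.7 °C: -38.678 kJ/kg
condensation at 68.7 °C: -335 kJ/kg
liquid 68.7→-44.7 °C: -256.28 kJ/kg
Δh = -38.678 + -335 + -256.28 = -629.96 kJ/kg
Q = ṁ·Δh = 263.1 kg/min × -629.96 kJ/kg = -165740 kJ/min
|Q| = 2762.4 kW = 9944.6 MJ/h

Q_c = 9940 MJ/h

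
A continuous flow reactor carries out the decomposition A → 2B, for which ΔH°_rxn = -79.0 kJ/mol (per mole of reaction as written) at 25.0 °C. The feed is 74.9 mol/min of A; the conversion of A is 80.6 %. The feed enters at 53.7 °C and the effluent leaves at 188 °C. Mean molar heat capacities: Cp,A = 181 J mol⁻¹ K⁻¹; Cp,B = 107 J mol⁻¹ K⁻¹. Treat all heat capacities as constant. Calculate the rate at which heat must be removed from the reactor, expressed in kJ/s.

Extent of reaction ξ = 0.806 × 74.9 = 60.369 mol/min
Reaction term: ξ·ΔH°_rxn = 60.369 × -79.0 = -4769.2 kJ/min
Sensible, feed 53.7→25 °C: -389.08 kJ/min
Outlet flows (mol/min): A 14.531, B 120.74
Sensible, products 25→188 °C: 2534.5 kJ/min
Q = ΔH = -2623.8 kJ/min = -43.729 kW
Heat removed = 43.729 kJ/s

Q_out = 43.7 kJ/s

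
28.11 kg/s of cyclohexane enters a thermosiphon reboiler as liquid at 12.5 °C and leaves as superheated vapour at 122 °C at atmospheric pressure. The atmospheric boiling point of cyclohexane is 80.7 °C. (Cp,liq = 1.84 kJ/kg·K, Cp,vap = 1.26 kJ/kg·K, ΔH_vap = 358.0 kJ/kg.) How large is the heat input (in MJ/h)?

liquid 12.5→80.7 °C: 125.49 kJ/kg
vaporisation at 80.7 °C: 358 kJ/kg
vapour 80.7→122 °C: 52.038 kJ/kg
Δh = 125.49 + 358 + 52.038 = 535.53 kJ/kg
Q = ṁ·Δh = 28.11 kg/s × 535.53 kJ/kg = 15054 kJ/s
|Q| = 15054 kW = 54193 MJ/h

Q = 54200 MJ/h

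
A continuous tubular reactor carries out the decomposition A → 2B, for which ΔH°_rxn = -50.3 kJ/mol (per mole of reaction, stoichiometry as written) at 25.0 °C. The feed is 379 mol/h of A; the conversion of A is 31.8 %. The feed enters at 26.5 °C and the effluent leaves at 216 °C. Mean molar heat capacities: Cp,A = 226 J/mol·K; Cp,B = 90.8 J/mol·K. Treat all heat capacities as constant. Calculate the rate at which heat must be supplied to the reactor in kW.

Extent of reaction ξ = 0.318 × 379 = 120.52 mol/h
Reaction term: ξ·ΔH°_rxn = 120.52 × -50.3 = -6062.3 kJ/h
Sensible, feed 26.5→25 °C: -128.48 kJ/h
Outlet flows (mol/h): A 258.48, B 241.04
Sensible, products 25→216 °C: 15338 kJ/h
Q = ΔH = 9147.1 kJ/h = 2.5409 kW
Heat supplied = 2.5409 kW

Q_in = 2.54 kW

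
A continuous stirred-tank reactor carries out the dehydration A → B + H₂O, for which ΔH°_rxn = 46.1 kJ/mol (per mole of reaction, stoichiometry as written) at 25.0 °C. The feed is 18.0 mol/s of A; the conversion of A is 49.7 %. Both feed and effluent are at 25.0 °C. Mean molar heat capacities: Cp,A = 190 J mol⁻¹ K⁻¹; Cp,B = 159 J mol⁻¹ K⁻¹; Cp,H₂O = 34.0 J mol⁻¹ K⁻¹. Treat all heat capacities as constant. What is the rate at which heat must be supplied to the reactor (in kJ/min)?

Extent of reaction ξ = 0.497 × 18.0 = 8.946 mol/s
Reaction term: ξ·ΔH°_rxn = 8.946 × 46.1 = 412.41 kJ/s
Q = ΔH = 412.41 kJ/s = 412.41 kW
Heat supplied = 24745 kJ/min

Q_in = 24700 kJ/min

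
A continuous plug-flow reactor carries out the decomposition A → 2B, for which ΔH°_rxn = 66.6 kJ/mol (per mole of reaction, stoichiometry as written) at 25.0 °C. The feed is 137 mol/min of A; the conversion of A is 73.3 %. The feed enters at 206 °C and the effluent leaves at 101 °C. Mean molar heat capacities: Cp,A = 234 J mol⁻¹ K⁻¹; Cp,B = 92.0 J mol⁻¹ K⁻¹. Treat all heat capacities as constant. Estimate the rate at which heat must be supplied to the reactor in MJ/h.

Q_in = 176 MJ/h

Extent of reaction ξ = 0.733 × 137 = 100.42 mol/min
Reaction term: ξ·ΔH°_rxn = 100.42 × 66.6 = 6688 kJ/min
Sensible, feed 206→25 °C: -5802.5 kJ/min
Outlet flows (mol/min): A 36.579, B 200.84
Sensible, products 25→101 °C: 2054.8 kJ/min
Q = ΔH = 2940.3 kJ/min = 49.006 kW
Heat supplied = 176.42 MJ/h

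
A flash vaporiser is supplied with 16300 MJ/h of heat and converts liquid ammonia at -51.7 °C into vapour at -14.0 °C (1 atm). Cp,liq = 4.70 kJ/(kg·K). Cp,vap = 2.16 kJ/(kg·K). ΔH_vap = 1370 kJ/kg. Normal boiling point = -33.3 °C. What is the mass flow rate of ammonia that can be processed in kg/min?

Δh = 4.70×(-33.3−-51.7) + 1370 + 2.16×(-14.0−-33.3) = 1498.2 kJ/kg
Q = 16300 MJ/h = 4527.8 kJ/s = 271670 kJ/min
ṁ = Q/Δh = 271670 / 1498.2 = 181.33 kg/min

ṁ = 181 kg/min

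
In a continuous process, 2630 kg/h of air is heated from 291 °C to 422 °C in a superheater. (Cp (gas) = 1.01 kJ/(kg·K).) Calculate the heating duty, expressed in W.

Q = ṁ·Cp·ΔT = 2630 × 1.01 × (422 − 291) = 347980 kJ/h
Converting: 347980 / 3600 s = 96.66 kW
Heating duty = 96660 W

Q = 96700 W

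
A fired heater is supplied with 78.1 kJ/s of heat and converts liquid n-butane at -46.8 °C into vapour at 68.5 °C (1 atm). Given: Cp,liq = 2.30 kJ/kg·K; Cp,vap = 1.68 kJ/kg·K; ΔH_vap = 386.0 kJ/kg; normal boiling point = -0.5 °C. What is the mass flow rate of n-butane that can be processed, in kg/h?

ṁ = 462 kg/h

Δh = 2.30×(-0.5−-46.8) + 386.0 + 1.68×(68.5−-0.5) = 608.41 kJ/kg
Q = 78.1 kJ/s = 78.1 kJ/s = 281160 kJ/h
ṁ = Q/Δh = 281160 / 608.41 = 462.12 kg/h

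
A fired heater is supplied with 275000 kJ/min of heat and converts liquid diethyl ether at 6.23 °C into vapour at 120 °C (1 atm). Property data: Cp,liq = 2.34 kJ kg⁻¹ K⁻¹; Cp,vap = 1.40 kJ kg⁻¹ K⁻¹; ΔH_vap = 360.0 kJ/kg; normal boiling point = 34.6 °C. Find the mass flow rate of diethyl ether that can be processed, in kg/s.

Δh = 2.34×(34.6−6.23) + 360.0 + 1.40×(120−34.6) = 545.95 kJ/kg
Q = 275000 kJ/min = 4583.3 kJ/s = 4583.3 kJ/s
ṁ = Q/Δh = 4583.3 / 545.95 = 8.3952 kg/s

ṁ = 8.40 kg/s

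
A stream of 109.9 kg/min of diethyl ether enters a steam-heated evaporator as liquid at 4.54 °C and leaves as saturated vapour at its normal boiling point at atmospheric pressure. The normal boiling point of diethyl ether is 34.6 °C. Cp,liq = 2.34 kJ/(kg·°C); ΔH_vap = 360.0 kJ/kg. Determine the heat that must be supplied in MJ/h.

liquid 4.54→34.6 °C: 70.34 kJ/kg
vaporisation at 34.6 °C: 360 kJ/kg
Δh = 70.34 + 360 = 430.34 kJ/kg
Q = ṁ·Δh = 109.9 kg/min × 430.34 kJ/kg = 47294 kJ/min
|Q| = 788.24 kW = 2837.7 MJ/h

Q = 2840 MJ/h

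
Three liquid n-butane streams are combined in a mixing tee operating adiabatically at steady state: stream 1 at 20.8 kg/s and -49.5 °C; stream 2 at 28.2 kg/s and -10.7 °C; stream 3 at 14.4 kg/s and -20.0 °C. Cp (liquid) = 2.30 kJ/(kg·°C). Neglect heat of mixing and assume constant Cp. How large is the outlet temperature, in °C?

Energy balance with Q = 0: Σ ṁᵢCp,ᵢ(T_out − Tᵢ) = 0
Σ ṁᵢCp,ᵢTᵢ = 20.8×2.30×-49.5 + 28.2×2.30×-10.7 + 14.4×2.30×-20.0 = -3724.5
Σ ṁᵢCp,ᵢ = 20.8×2.30 + 28.2×2.30 + 14.4×2.30 = 145.82
T_out = -3724.5 / 145.82 = -25.542 °C

T_out = -25.5 °C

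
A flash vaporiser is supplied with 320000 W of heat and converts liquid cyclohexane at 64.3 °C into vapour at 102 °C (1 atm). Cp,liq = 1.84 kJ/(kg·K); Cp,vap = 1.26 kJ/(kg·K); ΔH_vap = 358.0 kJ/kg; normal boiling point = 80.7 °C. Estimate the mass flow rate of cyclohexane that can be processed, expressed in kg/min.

Δh = 1.84×(80.7−64.3) + 358.0 + 1.26×(102−80.7) = 415.01 kJ/kg
Q = 320000 W = 320 kJ/s = 19200 kJ/min
ṁ = Q/Δh = 19200 / 415.01 = 46.263 kg/min

ṁ = 46.3 kg/min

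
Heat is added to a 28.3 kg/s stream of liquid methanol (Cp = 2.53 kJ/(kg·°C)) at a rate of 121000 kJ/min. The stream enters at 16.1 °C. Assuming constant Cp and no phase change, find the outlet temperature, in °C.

T_out = 44.3 °C

Q = 121000 kJ/min = 2016.7 kJ/s
ΔT = Q/(ṁ·Cp) = 2016.7/(28.3×2.53) = 28.166 K
T_out = 16.1 + 28.166 = 44.266 °C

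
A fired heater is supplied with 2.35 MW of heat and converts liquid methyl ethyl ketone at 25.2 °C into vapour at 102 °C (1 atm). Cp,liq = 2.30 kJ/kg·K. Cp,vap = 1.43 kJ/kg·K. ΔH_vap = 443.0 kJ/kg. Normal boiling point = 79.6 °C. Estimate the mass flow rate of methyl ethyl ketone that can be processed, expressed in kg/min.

ṁ = 235 kg/min

Δh = 2.30×(79.6−25.2) + 443.0 + 1.43×(102−79.6) = 600.15 kJ/kg
Q = 2.35 MW = 2350 kJ/s = 141000 kJ/min
ṁ = Q/Δh = 141000 / 600.15 = 234.94 kg/min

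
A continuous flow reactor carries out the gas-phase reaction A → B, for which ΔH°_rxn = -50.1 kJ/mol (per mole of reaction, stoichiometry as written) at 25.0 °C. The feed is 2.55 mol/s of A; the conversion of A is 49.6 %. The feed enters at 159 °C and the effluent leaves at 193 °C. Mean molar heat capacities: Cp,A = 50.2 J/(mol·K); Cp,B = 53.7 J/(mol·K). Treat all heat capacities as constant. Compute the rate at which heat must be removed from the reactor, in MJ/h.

Extent of reaction ξ = 0.496 × 2.55 = 1.2648 mol/s
Reaction term: ξ·ΔH°_rxn = 1.2648 × -50.1 = -63.366 kJ/s
Sensible, feed 159→25 °C: -17.153 kJ/s
Outlet flows (mol/s): A 1.2852, B 1.2648
Sensible, products 25→193 °C: 22.249 kJ/s
Q = ΔH = -58.27 kJ/s = -58.27 kW
Heat removed = 209.77 MJ/h

Q_out = 210 MJ/h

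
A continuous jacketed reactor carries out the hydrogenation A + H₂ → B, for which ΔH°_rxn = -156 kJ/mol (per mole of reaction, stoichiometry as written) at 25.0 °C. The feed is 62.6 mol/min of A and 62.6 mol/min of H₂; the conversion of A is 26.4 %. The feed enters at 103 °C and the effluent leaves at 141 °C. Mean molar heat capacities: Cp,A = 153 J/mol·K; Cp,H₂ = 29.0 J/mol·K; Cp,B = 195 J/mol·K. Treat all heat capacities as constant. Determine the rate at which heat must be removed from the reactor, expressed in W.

Extent of reaction ξ = 0.264 × 62.6 = 16.526 mol/min
Reaction term: ξ·ΔH°_rxn = 16.526 × -156 = -2578.1 kJ/min
Sensible, feed 103→25 °C: -888.67 kJ/min
Outlet flows (mol/min): A 46.074, H₂ 46.074, B 16.526
Sensible, products 25→141 °C: 1346.5 kJ/min
Q = ΔH = -2120.3 kJ/min = -35.338 kW
Heat removed = 35338 W

Q_out = 35300 W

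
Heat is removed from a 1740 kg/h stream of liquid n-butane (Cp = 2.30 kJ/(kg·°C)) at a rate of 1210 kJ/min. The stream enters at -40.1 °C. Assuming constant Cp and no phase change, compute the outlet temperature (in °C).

T_out = -58.2 °C

Q = 1210 kJ/min = 72600 kJ/h
ΔT = Q/(ṁ·Cp) = 72600/(1740×2.30) = 18.141 K
T_out = -40.1 − 18.141 = -58.241 °C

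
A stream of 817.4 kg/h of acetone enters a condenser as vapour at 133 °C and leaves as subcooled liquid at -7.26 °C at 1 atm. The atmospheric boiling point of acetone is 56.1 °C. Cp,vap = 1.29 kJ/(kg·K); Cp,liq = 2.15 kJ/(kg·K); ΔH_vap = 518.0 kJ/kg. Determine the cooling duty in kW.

Q_c = 171 kW

vapour 133→56.1 °C: -99.201 kJ/kg
condensation at 56.1 °C: -518 kJ/kg
liquid 56.1→-7.26 °C: -136.22 kJ/kg
Δh = -99.201 + -518 + -136.22 = -753.42 kJ/kg
Q = ṁ·Δh = 817.4 kg/h × -753.42 kJ/kg = -615850 kJ/h
|Q| = 171.07 kW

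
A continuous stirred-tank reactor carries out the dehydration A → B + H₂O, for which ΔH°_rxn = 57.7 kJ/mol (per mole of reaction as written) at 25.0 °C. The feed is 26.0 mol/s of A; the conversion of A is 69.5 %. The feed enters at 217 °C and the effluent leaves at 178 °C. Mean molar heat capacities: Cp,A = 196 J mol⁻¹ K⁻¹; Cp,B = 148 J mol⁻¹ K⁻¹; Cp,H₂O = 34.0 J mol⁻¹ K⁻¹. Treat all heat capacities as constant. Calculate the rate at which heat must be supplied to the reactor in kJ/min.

Q_in = 48300 kJ/min

Extent of reaction ξ = 0.695 × 26.0 = 18.07 mol/s
Reaction term: ξ·ΔH°_rxn = 18.07 × 57.7 = 1042.6 kJ/s
Sensible, feed 217→25 °C: -978.43 kJ/s
Outlet flows (mol/s): A 7.93, B 18.07, H₂O 18.07
Sensible, products 25→178 °C: 740.98 kJ/s
Q = ΔH = 805.19 kJ/s = 805.19 kW
Heat supplied = 48311 kJ/min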